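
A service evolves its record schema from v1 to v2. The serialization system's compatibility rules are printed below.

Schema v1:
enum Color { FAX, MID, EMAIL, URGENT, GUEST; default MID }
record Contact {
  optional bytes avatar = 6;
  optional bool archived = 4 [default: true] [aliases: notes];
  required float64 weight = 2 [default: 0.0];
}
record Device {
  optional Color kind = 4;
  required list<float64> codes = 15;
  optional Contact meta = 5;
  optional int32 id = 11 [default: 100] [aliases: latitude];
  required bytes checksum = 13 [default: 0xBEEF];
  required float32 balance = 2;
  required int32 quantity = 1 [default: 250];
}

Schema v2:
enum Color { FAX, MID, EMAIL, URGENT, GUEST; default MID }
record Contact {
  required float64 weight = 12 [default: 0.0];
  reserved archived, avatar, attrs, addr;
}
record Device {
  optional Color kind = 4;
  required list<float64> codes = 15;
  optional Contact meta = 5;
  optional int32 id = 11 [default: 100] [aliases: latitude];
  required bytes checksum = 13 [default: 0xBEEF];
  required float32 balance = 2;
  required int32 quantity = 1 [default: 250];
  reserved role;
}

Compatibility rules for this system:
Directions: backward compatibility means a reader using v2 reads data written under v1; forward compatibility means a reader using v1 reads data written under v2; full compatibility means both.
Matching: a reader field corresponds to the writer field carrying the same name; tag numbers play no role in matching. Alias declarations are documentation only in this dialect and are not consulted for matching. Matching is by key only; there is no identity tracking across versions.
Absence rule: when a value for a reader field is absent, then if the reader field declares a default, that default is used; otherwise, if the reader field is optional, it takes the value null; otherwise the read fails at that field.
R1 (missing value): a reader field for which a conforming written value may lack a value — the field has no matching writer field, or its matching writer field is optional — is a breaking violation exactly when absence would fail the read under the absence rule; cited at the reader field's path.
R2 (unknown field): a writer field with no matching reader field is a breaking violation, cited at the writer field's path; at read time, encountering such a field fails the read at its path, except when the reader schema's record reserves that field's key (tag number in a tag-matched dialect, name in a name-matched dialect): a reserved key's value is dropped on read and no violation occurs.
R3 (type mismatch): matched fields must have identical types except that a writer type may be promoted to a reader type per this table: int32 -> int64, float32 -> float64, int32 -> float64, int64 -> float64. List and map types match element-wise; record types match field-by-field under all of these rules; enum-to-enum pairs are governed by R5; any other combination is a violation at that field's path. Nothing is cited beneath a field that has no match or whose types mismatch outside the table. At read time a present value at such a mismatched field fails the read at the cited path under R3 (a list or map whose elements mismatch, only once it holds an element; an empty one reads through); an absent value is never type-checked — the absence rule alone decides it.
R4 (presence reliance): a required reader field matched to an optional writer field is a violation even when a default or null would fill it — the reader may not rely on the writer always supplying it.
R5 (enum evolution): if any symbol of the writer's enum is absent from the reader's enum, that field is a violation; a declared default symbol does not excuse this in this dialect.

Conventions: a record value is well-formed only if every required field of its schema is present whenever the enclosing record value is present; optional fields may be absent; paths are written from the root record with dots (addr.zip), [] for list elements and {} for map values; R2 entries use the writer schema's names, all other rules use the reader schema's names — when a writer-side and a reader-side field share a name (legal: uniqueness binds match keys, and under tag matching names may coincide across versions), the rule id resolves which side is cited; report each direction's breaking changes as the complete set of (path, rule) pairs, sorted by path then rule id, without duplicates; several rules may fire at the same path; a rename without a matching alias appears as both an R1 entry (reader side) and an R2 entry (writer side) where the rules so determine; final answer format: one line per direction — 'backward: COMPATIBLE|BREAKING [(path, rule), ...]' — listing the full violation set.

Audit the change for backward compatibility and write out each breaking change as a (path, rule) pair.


each type pair in Device: writer, then reader
backward for Device (reader v2, writer v1):
  kind: Color -> Color, writer optional; from kind
  codes: list<float64> -> list<float64>, writer required; from codes
  meta: Contact -> Contact, writer optional; from meta
  id: int32 -> int32, writer optional; from id
  checksum: bytes -> bytes, writer required; from checksum
  balance: float32 -> float32, writer required; from balance
  quantity: int32 -> int32, writer required; from quantity
  meta.weight: float64 -> float64, writer required; from meta.weight
  writer meta.avatar: unknown to reader
  writer meta.archived: unknown to reader
  nothing fires on Device: backward is COMPATIBLE
the other Device changes do not affect what is asked:
  removed field archived from record Contact (its key "archived" joins the reserved list) -> inert for the asked Device verdict: nothing fires
  removed field avatar from record Contact (its key "avatar" joins the reserved list) -> inert for the asked Device verdict: nothing fires
  field weight in record Contact: tag 2 changed to 12 -> inert for the asked Device verdict: nothing fires

backward: COMPATIBLE []


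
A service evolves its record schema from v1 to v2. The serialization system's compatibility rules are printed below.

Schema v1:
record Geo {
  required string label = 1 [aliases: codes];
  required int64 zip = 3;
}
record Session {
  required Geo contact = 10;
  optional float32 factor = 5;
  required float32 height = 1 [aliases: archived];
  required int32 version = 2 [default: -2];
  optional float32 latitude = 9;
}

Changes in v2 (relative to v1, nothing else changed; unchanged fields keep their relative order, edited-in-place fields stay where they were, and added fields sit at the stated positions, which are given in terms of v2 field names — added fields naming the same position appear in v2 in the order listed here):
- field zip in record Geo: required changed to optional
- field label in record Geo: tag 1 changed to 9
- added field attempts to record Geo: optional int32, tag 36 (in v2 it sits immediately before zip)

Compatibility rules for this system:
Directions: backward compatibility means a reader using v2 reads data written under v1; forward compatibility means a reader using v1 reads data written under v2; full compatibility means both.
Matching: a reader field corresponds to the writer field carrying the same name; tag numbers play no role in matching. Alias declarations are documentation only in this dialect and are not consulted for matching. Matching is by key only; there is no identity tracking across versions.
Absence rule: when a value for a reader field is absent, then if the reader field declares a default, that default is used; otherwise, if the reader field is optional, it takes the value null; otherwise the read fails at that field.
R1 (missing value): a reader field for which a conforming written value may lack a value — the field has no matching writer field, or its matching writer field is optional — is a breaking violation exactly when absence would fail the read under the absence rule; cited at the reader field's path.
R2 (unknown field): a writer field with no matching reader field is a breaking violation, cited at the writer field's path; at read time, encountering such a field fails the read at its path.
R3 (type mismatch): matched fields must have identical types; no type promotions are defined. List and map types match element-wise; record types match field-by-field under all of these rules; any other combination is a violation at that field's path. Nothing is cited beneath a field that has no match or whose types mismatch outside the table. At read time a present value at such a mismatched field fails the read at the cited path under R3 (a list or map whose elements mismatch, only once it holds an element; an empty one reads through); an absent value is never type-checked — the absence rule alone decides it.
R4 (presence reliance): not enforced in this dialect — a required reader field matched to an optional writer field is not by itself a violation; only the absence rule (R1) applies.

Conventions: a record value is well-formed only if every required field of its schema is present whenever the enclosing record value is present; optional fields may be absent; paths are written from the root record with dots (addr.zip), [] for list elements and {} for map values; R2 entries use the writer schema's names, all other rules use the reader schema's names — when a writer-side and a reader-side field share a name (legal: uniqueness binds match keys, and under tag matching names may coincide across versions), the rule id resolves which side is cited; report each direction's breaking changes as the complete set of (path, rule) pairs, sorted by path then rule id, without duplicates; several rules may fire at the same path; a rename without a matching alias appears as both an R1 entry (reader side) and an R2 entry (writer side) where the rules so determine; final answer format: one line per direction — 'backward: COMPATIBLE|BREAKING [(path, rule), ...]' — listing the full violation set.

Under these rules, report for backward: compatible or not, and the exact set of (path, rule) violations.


in Session below, arrows point writer -> reader
backward for Session (reader v2, writer v1):
  contact <- contact (Geo -> Geo, writer required)
  factor <- factor (float32 -> float32, writer optional)
  height <- height (float32 -> float32, writer required)
  version <- version (int32 -> int32, writer required)
  latitude <- latitude (float32 -> float32, writer optional)
  contact.label <- contact.label (string -> string, writer required)
  no writer field matches reader contact.attempts
  contact.zip <- contact.zip (int64 -> int64, writer required)
  => backward: COMPATIBLE
diffs on Session not affecting the asked answer:
  field zip in record Geo: required changed to optional -> matters only for Session's forward compatibility — outside the asked direction
  field label in record Geo: tag 1 changed to 9 -> inert for the asked Session verdict: nothing fires
  added field attempts to record Geo: optional int32, tag 36 (in v2 it sits immediately before zip) -> matters only for Session's forward compatibility — outside the asked direction

backward: COMPATIBLE []


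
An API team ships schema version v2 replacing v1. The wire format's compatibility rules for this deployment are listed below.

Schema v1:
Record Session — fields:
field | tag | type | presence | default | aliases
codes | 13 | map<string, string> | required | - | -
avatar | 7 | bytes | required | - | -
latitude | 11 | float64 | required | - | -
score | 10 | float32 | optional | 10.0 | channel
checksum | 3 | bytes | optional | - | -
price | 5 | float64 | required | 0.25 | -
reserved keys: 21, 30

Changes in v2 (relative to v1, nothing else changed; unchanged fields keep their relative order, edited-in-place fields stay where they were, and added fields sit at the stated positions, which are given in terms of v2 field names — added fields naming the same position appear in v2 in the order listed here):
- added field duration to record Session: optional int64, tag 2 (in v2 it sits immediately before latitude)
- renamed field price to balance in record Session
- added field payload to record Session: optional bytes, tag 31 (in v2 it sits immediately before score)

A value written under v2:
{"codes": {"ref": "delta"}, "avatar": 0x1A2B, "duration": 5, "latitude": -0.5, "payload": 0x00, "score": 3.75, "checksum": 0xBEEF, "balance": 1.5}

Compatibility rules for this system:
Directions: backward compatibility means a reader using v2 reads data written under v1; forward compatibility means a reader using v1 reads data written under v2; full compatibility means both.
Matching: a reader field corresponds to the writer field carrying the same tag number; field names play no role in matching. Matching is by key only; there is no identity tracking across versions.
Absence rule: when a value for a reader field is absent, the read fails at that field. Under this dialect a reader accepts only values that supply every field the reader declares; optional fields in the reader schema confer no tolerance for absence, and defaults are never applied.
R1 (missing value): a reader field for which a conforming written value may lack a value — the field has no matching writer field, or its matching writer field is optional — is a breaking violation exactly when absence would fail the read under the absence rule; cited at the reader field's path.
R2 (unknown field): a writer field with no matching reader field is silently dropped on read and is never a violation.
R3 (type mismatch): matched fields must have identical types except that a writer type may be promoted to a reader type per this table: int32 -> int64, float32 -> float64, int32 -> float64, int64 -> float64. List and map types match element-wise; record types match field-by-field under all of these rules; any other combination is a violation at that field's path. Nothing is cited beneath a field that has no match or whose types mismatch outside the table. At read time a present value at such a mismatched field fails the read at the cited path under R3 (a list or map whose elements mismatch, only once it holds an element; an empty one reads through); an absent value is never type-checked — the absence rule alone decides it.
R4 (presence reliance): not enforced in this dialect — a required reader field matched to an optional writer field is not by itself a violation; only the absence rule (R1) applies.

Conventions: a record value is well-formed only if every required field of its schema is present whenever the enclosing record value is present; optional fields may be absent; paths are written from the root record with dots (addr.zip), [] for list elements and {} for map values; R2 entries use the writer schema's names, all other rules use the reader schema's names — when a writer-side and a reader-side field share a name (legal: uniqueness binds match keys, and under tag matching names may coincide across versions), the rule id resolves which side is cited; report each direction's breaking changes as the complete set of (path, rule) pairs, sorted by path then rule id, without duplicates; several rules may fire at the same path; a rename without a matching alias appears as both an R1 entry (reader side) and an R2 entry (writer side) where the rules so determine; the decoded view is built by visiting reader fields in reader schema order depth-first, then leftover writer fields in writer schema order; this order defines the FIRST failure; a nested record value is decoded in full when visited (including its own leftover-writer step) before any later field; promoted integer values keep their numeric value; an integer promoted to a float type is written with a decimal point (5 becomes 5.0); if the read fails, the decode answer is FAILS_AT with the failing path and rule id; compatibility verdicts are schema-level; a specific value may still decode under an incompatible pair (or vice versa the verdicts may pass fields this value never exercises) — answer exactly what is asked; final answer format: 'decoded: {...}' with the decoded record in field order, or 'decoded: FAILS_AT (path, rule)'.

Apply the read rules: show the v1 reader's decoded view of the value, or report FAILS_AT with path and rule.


arrows below run writer -> reader for Session
decode walk for Session under reader schema v1:
  codes := {"ref": "delta"}
  avatar := 0x1A2B
  latitude := -0.5
  score := 3.75
  checksum := 0xBEEF
  price := 1.5 (from writer balance)
  writer duration: no reader field; dropped
  writer payload: no reader field; dropped
  => decoded: {"codes": {"ref": "delta"}, "avatar": 0x1A2B, "latitude": -0.5, "score": 3.75, "checksum": 0xBEEF, "price": 1.5}
the rest of the Session diff is inert for this question:
  added field payload to record Session: optional bytes, tag 31 (in v2 it sits immediately before score) -> changes Session's schema-level verdicts only — the decode of this value is the same
  renamed field price to balance in record Session -> inert under this dialect — no rule fires on Session and the result does not move
  added field duration to record Session: optional int64, tag 2 (in v2 it sits immediately before latitude) -> changes Session's schema-level verdicts only — the decode of this value is the same

decoded: {"codes": {"ref": "delta"}, "avatar": 0x1A2B, "latitude": -0.5, "score": 3.75, "checksum": 0xBEEF, "price": 1.5}


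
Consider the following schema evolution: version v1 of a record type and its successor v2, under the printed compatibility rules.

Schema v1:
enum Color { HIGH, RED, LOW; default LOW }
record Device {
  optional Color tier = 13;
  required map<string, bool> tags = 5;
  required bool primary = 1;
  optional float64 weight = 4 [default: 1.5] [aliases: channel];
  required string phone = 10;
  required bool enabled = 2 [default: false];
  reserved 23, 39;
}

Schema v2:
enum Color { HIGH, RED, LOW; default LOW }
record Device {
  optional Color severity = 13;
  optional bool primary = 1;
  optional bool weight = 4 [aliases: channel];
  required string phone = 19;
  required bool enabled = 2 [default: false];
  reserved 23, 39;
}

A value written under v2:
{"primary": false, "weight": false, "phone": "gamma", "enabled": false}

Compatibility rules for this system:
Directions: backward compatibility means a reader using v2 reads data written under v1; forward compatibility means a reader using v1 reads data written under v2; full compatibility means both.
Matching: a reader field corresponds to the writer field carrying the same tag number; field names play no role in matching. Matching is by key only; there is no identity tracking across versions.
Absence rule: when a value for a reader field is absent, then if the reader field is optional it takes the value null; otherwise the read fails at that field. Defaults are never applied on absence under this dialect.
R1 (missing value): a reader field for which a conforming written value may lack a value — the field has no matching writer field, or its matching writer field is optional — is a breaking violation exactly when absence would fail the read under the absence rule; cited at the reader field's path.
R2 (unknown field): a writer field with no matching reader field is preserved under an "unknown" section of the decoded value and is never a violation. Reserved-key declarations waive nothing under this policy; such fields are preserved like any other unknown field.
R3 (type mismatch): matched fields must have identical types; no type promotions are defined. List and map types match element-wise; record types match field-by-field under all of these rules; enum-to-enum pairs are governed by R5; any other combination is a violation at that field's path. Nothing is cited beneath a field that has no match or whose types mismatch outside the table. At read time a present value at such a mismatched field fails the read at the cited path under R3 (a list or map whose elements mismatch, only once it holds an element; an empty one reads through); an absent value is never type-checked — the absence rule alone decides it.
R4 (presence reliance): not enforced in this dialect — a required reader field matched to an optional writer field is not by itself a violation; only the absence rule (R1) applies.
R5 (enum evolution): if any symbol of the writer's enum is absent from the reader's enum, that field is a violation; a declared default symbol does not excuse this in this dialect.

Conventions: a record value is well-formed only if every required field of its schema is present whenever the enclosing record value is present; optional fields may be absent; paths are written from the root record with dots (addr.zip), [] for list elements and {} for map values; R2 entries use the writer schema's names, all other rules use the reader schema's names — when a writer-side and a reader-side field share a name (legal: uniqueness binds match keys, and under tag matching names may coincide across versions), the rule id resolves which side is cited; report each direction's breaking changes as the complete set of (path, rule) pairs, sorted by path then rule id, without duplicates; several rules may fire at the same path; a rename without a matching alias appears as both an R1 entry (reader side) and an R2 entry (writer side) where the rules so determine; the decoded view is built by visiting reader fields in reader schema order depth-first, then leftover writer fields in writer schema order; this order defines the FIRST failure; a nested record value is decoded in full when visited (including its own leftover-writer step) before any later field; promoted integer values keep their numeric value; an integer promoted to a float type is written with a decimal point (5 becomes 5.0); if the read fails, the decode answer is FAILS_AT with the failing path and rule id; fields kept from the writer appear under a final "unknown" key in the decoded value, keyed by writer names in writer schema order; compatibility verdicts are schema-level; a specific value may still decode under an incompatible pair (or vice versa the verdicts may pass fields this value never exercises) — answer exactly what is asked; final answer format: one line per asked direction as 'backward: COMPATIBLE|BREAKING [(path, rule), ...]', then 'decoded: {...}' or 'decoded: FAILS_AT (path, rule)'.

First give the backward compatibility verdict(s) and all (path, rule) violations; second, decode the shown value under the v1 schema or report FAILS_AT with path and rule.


backward: BREAKING [(phone, R1), (weight, R3)]; decoded: FAILS_AT (tags, R1)

in Device below, arrows point writer -> reader
backward on Device — v2 reading data written by v1:
  severity <- tier (Color -> Color, writer optional)
  primary <- primary (bool -> bool, writer required)
  weight <- weight (float64 -> bool, writer optional)
  phone: no writer-side match
  enabled <- enabled (bool -> bool, writer required)
  tags (writer side), unknown to reader
  phone (writer side), unknown to reader
  rule R1 violated at phone
  rule R3 violated at weight
  backward on Device therefore BREAKING (2)
decode (reader v1):
  tier := null (not supplied -> null)
  read fails at tags under R1 (no fill)
  => FAILS_AT (tags, R1)
the rest of the Device diff is inert for this question:
  field primary in record Device: required changed to optional -> affects forward compatibility only, which is not asked
  renamed field tier to severity in record Device -> inert for the asked Device verdict: nothing fires


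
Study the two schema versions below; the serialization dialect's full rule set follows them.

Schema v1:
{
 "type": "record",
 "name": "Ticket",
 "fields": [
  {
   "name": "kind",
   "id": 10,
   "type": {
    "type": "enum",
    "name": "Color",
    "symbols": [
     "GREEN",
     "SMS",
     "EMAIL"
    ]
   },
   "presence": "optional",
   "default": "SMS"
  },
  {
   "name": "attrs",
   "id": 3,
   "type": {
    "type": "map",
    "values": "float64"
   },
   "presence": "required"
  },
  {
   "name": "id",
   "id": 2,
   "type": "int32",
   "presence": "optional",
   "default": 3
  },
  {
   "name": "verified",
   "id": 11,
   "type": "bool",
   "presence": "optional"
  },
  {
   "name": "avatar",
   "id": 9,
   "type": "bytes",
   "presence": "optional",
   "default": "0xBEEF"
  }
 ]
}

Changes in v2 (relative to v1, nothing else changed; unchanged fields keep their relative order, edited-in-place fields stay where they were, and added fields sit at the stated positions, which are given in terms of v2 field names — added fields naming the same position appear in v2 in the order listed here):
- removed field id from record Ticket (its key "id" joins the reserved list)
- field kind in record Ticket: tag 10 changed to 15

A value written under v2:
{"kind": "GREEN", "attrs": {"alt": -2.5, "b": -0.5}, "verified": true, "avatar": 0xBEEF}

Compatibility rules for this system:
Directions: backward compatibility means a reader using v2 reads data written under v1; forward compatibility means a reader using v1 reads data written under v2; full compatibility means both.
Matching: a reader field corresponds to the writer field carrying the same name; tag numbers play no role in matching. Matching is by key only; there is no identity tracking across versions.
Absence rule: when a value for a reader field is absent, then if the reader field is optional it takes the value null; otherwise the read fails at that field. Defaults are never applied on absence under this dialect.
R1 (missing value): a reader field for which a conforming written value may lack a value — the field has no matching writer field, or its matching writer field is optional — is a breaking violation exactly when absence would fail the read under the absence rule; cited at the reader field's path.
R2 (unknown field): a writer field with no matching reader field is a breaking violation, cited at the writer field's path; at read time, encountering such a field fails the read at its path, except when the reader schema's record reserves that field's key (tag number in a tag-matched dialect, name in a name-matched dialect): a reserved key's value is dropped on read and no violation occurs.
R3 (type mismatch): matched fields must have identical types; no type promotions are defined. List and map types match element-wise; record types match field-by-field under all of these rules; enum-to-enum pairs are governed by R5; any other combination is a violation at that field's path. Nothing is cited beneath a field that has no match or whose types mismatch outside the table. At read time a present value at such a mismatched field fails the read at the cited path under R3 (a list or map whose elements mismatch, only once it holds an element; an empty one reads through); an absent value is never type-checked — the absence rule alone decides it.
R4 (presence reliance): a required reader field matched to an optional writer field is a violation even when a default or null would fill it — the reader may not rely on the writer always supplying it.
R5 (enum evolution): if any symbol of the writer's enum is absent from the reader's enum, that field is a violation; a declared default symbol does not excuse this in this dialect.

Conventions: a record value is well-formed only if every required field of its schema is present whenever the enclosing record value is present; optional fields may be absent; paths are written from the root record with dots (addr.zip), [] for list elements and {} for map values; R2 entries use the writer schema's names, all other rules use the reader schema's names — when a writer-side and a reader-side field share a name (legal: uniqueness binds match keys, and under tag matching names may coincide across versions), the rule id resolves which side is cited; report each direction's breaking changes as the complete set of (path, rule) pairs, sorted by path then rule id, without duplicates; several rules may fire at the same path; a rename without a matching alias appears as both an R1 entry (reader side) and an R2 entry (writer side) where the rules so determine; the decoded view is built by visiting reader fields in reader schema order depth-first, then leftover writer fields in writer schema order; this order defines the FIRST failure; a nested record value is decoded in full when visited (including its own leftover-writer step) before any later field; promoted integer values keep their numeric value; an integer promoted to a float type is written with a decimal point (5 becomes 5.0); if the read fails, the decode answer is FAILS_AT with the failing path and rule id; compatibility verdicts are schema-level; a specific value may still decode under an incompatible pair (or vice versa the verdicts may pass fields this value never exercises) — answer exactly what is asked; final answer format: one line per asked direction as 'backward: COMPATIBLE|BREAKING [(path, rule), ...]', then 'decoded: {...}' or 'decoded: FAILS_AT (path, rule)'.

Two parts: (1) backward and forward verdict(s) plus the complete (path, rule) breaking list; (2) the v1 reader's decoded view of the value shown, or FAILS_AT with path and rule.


the writer's type comes first in each Ticket pair
backward for Ticket (reader v2, writer v1):
  kind <- kind (Color -> Color, writer optional)
  attrs <- attrs (map<string, float64> -> map<string, float64>, writer required)
  verified <- verified (bool -> bool, writer optional)
  avatar <- avatar (bytes -> bytes, writer optional)
  writer id: unknown to reader
  => backward: COMPATIBLE
forward for Ticket (reader v1, writer v2):
  kind <- kind (Color -> Color, writer optional)
  attrs <- attrs (map<string, float64> -> map<string, float64>, writer required)
  id has no writer counterpart
  verified <- verified (bool -> bool, writer optional)
  avatar <- avatar (bytes -> bytes, writer optional)
  => forward: COMPATIBLE
decoding the Ticket value with the v1 reader:
  kind := "GREEN"
  attrs := {"alt": -2.5, "b": -0.5}
  id := null (not supplied -> null)
  verified := true
  avatar := 0xBEEF
  => decoded: {"kind": "GREEN", "attrs": {"alt": -2.5, "b": -0.5}, "id": null, "verified": true, "avatar": 0xBEEF}

backward: COMPATIBLE []; forward: COMPATIBLE []; decoded: {"kind": "GREEN", "attrs": {"alt": -2.5, "b": -0.5}, "id": null, "verified": true, "avatar": 0xBEEF}


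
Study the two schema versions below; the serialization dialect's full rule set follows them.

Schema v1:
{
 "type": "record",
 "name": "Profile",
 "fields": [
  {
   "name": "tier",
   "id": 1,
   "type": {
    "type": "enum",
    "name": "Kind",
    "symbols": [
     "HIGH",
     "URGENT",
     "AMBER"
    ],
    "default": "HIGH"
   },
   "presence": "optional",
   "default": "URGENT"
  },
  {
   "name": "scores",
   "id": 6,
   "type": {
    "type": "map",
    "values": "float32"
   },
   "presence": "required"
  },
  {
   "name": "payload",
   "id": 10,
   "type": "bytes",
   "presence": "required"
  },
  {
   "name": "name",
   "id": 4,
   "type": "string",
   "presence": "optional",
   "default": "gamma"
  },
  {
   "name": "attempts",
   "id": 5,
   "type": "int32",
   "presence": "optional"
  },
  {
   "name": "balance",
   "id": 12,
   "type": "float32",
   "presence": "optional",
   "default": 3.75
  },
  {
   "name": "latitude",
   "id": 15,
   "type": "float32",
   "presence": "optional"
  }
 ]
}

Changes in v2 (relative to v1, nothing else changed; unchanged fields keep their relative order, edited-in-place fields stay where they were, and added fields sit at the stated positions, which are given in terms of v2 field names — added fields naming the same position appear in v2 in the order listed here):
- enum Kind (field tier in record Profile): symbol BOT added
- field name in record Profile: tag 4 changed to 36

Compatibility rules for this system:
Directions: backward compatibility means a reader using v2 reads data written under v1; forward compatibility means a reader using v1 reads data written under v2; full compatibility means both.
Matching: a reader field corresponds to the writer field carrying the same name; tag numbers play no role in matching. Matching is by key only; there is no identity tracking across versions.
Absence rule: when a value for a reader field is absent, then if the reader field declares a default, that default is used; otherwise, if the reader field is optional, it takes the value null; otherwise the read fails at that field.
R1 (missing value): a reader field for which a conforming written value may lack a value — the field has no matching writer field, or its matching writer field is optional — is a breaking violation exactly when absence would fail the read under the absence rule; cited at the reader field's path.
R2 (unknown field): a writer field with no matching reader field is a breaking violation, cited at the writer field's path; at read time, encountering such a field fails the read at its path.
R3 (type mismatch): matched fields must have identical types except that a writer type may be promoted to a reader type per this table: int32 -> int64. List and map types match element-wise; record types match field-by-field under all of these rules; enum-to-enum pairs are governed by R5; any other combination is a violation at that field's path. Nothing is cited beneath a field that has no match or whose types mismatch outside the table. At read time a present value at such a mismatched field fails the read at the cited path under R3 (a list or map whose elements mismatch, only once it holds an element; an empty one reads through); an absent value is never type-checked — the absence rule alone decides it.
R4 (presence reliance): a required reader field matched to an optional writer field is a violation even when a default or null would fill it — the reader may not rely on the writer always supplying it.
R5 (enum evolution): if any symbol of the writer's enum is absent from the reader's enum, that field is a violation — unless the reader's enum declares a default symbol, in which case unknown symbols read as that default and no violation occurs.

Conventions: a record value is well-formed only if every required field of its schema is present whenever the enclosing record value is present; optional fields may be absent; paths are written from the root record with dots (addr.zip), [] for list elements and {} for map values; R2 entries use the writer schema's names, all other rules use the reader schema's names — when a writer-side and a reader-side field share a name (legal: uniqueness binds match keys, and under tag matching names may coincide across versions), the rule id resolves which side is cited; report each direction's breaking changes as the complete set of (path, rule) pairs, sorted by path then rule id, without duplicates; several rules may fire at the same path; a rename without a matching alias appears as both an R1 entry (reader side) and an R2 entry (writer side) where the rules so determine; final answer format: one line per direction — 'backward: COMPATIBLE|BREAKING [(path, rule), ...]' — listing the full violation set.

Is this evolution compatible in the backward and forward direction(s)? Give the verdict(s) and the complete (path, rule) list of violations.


backward: COMPATIBLE []; forward: COMPATIBLE []

in Profile below, arrows point writer -> reader
backward analysis of Profile with v2 as reader and v1 as writer:
  writer optional, Kind -> Kind: reader tier maps from writer tier
  writer required, map<string, float32> -> map<string, float32>: reader scores maps from writer scores
  writer required, bytes -> bytes: reader payload maps from writer payload
  writer optional, string -> string: reader name maps from writer name
  writer optional, int32 -> int32: reader attempts maps from writer attempts
  writer optional, float32 -> float32: reader balance maps from writer balance
  writer optional, float32 -> float32: reader latitude maps from writer latitude
  nothing fires on Profile: backward is COMPATIBLE
forward analysis of Profile with v1 as reader and v2 as writer:
  writer optional, Kind -> Kind: reader tier maps from writer tier
  writer required, map<string, float32> -> map<string, float32>: reader scores maps from writer scores
  writer required, bytes -> bytes: reader payload maps from writer payload
  writer optional, string -> string: reader name maps from writer name
  writer optional, int32 -> int32: reader attempts maps from writer attempts
  writer optional, float32 -> float32: reader balance maps from writer balance
  writer optional, float32 -> float32: reader latitude maps from writer latitude
  nothing fires on Profile: forward is COMPATIBLE


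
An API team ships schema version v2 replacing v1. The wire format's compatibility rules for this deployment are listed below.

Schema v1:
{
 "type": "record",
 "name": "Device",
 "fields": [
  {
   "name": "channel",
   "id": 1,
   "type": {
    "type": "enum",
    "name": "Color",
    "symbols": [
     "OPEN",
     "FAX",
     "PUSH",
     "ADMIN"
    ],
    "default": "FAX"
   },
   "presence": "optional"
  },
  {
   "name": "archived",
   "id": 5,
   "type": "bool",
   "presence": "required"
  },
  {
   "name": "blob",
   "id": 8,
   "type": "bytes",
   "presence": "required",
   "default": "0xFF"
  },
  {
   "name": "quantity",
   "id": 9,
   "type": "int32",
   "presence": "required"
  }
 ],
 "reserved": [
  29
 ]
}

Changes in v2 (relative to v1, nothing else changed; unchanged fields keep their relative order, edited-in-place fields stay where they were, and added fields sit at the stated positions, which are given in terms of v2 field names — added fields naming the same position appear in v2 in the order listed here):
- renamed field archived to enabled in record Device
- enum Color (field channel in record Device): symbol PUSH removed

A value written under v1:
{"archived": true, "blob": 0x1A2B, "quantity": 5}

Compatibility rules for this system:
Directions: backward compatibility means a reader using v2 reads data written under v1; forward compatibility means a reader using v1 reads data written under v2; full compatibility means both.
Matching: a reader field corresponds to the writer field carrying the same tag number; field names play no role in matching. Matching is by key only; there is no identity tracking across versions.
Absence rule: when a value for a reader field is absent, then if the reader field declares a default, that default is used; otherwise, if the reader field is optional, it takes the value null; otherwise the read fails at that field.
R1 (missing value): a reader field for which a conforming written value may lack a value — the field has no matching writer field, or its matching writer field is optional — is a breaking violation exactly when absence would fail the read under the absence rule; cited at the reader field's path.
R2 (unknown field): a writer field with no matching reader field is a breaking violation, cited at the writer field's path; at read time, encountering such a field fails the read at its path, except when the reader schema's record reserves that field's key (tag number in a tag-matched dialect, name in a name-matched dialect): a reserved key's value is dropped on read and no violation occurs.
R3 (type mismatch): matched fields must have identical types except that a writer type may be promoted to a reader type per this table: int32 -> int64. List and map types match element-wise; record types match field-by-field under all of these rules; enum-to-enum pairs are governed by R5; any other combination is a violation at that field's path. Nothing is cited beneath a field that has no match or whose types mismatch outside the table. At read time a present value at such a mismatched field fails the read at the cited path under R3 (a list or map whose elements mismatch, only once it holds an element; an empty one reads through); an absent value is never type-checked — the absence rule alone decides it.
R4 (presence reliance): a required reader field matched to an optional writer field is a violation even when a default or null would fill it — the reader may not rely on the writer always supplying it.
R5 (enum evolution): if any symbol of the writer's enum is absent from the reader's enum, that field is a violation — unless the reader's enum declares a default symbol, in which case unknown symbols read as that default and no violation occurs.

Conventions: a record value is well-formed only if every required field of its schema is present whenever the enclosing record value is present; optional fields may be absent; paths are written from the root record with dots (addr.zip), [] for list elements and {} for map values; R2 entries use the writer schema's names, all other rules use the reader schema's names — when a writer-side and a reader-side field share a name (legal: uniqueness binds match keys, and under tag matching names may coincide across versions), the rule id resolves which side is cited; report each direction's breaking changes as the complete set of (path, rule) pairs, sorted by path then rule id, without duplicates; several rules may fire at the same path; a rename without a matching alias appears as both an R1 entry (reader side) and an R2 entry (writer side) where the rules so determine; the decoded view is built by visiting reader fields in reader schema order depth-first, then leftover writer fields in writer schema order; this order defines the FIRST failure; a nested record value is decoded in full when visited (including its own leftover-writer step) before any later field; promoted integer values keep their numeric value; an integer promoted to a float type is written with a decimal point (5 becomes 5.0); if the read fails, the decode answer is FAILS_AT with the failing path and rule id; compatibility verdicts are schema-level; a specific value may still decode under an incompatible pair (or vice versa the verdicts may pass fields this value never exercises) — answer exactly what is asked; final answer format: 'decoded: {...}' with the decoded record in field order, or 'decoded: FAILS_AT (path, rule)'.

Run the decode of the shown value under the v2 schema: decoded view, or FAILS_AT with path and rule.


decoded: {"channel": null, "enabled": true, "blob": 0x1A2B, "quantity": 5}

the writer's type comes first in each Device pair
decoding the Device value with the v2 reader:
  channel := null (not supplied -> null)
  enabled := true (from writer archived)
  blob := 0x1A2B
  quantity := 5
  => decoded: {"channel": null, "enabled": true, "blob": 0x1A2B, "quantity": 5}
the rest of the Device diff is inert for this question:
  enum Color (field channel in record Device): symbol PUSH removed -> no rule fires on it and the decoded Device view is identical with or without it
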